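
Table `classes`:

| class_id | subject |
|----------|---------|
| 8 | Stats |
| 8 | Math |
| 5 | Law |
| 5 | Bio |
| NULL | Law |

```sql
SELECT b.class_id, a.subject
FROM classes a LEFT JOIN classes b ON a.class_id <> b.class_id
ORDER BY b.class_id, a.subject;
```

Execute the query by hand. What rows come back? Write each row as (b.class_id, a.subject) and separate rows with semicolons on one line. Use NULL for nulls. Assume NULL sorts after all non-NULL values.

(5, Math); (5, Math); (5, Stats); (5, Stats); (8, Bio); (8, Bio); (8, Law); (8, Law); (NULL, Law)

LEFT JOIN keeps every row from `classes a`; unmatched rows get NULL for `classes b`'s columns.
Matching on a.class_id <> b.class_id. A NULL in a compared column never satisfies the condition.
- a row (class_id=8): matches 2 b row(s) → 2 output row(s).
- a row (class_id=8): matches 2 b row(s) → 2 output row(s).
- a row (class_id=5): matches 2 b row(s) → 2 output row(s).
- a row (class_id=5): matches 2 b row(s) → 2 output row(s).
- a row (class_id=NULL): no match → kept, b columns NULL.
After projecting and ordering:
b.class_id | a.subject
5 | Math
5 | Math
5 | Stats
5 | Stats
8 | Bio
8 | Bio
8 | Law
8 | Law
NULL | Law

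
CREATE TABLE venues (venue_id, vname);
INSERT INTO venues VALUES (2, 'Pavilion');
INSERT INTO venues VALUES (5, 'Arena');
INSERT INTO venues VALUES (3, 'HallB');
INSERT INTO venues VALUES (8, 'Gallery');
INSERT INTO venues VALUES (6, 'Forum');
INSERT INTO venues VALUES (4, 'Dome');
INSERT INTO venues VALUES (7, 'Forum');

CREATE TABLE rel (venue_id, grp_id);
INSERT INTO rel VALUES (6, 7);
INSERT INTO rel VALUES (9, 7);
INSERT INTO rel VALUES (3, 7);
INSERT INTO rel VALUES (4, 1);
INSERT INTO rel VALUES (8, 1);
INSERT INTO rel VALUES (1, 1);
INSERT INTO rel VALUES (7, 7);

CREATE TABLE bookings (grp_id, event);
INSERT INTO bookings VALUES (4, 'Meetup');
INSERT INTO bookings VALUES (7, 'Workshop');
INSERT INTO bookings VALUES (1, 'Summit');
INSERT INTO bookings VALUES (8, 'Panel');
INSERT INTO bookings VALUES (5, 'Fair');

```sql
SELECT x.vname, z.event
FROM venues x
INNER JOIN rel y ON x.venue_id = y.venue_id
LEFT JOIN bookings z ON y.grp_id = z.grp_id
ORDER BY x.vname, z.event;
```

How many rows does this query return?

Step 1 — x INNER JOIN y on venue_id → 5 row(s).
Then LEFT JOIN `bookings z` on grp_id: each of those 5 rows is kept; rows whose y.grp_id has no match in z get NULL for z's columns.
Result: 5 row(s).

5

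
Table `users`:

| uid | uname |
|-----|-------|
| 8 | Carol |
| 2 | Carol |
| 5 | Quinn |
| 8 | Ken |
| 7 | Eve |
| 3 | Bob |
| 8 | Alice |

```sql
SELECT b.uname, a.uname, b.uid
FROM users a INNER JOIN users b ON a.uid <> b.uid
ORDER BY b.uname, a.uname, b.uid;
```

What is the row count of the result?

36

INNER JOIN keeps only pairs where the ON condition holds.
Matching on a.uid <> b.uid.
Matched pairs: 36.
Total: 36 rows.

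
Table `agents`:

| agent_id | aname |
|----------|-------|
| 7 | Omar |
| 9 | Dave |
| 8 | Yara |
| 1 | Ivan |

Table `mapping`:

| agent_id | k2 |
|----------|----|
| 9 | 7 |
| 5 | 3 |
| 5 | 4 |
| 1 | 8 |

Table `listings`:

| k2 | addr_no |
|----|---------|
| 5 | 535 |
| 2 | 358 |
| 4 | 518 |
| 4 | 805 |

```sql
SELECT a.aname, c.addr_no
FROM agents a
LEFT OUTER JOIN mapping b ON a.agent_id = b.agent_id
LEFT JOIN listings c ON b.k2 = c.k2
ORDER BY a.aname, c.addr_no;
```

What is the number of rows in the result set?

4

Evaluate left to right. First `agents a LEFT JOIN mapping b` on agent_id: 4 row(s).
Then LEFT JOIN `listings c` on k2: each of those 4 rows is kept; rows whose b.k2 has no match in c get NULL for c's columns.
Result: 4 row(s).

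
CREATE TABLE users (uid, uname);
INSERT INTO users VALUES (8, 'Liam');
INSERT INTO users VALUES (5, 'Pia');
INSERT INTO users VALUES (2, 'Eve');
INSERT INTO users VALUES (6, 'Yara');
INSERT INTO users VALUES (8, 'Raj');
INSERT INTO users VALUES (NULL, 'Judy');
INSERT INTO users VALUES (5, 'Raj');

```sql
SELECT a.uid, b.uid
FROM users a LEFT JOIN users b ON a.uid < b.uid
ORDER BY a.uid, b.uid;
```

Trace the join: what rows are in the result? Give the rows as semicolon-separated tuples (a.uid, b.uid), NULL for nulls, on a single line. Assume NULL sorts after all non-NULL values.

(2, 5); (2, 5); (2, 6); (2, 8); (2, 8); (5, 6); (5, 6); (5, 8); (5, 8); (5, 8); (5, 8); (6, 8); (6, 8); (8, NULL); (8, NULL); (NULL, NULL)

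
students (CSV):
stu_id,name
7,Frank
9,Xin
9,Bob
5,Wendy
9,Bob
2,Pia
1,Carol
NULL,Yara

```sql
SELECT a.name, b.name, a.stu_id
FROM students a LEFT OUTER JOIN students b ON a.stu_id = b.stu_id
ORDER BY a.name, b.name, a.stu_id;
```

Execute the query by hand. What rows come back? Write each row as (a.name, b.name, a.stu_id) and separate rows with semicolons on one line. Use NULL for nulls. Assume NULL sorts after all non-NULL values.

(Bob, Bob, 9); (Bob, Bob, 9); (Bob, Bob, 9); (Bob, Bob, 9); (Bob, Xin, 9); (Bob, Xin, 9); (Carol, Carol, 1); (Frank, Frank, 7); (Pia, Pia, 2); (Wendy, Wendy, 5); (Xin, Bob, 9); (Xin, Bob, 9); (Xin, Xin, 9); (Yara, NULL, NULL)

LEFT JOIN keeps every row from `students a`; unmatched rows get NULL for `students b`'s columns.
Matching on a.stu_id = b.stu_id. A NULL in a compared column never satisfies the condition.
- stu_id=7: 1 matching b row(s), so 1 row(s) emitted.
- stu_id=9: 3 matching b row(s), so 3 row(s) emitted.
- stu_id=9: 3 matching b row(s), so 3 row(s) emitted.
- stu_id=5: 1 matching b row(s), so 1 row(s) emitted.
- stu_id=9: 3 matching b row(s), so 3 row(s) emitted.
- stu_id=2: 1 matching b row(s), so 1 row(s) emitted.
- stu_id=1: 1 matching b row(s), so 1 row(s) emitted.
- stu_id=NULL: no b row matches, row kept with b columns NULL.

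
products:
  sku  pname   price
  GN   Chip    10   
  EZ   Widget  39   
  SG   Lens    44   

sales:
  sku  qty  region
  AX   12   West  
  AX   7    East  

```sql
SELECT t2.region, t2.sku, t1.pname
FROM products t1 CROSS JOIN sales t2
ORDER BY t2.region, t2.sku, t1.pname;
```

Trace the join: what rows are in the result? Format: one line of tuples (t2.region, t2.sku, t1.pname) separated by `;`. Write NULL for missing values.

CROSS JOIN pairs every row of `products` with every row of `sales`: 3 × 2 = 6 rows.
After projecting and ordering:
t2.region | t2.sku | t1.pname
East | AX | Chip
East | AX | Lens
East | AX | Widget
West | AX | Chip
West | AX | Lens
West | AX | Widget

(East, AX, Chip); (East, AX, Lens); (East, AX, Widget); (West, AX, Chip); (West, AX, Lens); (West, AX, Widget)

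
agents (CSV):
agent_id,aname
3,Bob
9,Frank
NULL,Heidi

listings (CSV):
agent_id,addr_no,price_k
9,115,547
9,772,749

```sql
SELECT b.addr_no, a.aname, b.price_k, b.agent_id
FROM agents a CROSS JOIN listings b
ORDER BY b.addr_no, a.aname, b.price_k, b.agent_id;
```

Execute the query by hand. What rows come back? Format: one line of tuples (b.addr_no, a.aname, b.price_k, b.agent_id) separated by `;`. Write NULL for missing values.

(115, Bob, 547, 9); (115, Frank, 547, 9); (115, Heidi, 547, 9); (772, Bob, 749, 9); (772, Frank, 749, 9); (772, Heidi, 749, 9)

CROSS JOIN pairs every row of `agents` with every row of `listings`: 3 × 2 = 6 rows.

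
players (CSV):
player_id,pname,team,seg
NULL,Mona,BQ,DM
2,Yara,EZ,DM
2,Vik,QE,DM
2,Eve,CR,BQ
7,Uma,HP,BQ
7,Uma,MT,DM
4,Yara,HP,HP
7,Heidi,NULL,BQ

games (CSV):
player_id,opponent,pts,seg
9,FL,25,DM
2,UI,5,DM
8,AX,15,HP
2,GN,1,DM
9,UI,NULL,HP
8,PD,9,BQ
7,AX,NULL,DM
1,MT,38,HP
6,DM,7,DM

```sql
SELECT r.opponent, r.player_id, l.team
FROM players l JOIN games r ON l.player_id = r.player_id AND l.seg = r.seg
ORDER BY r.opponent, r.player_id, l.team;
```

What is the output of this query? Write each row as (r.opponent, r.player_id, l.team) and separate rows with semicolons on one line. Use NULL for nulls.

INNER JOIN keeps only pairs where the ON condition holds.
Matching on l.player_id = r.player_id AND l.seg = r.seg. A NULL in a compared column never satisfies the condition.
Matched pairs: 5.

(AX, 7, MT); (GN, 2, EZ); (GN, 2, QE); (UI, 2, EZ); (UI, 2, QE)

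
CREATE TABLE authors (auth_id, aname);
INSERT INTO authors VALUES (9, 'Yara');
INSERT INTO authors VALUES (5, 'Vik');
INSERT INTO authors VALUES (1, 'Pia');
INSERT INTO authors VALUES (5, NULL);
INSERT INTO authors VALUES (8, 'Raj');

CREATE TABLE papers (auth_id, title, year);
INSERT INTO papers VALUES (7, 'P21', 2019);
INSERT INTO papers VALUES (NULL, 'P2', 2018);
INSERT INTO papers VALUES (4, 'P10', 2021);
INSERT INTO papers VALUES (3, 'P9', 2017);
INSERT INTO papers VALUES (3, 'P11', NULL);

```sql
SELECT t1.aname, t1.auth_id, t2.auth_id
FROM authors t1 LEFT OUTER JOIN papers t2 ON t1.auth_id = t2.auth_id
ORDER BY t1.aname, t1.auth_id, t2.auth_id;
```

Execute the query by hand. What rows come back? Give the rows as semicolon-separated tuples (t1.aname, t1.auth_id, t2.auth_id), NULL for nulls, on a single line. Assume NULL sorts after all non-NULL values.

LEFT JOIN keeps every row from `authors`; unmatched rows get NULL for `papers`'s columns.
Matching on t1.auth_id = t2.auth_id. A NULL in a compared column never satisfies the condition.
- t1[0] auth_id=9 → no match; kept with NULLs on the t2 side.
- t1[1] auth_id=5 → no match; kept with NULLs on the t2 side.
- t1[2] auth_id=1 → no match; kept with NULLs on the t2 side.
- t1[3] auth_id=5 → no match; kept with NULLs on the t2 side.
- t1[4] auth_id=8 → no match; kept with NULLs on the t2 side.
After projecting and ordering:
t1.aname | t1.auth_id | t2.auth_id
Pia | 1 | NULL
Raj | 8 | NULL
Vik | 5 | NULL
Yara | 9 | NULL
NULL | 5 | NULL

(Pia, 1, NULL); (Raj, 8, NULL); (Vik, 5, NULL); (Yara, 9, NULL); (NULL, 5, NULL)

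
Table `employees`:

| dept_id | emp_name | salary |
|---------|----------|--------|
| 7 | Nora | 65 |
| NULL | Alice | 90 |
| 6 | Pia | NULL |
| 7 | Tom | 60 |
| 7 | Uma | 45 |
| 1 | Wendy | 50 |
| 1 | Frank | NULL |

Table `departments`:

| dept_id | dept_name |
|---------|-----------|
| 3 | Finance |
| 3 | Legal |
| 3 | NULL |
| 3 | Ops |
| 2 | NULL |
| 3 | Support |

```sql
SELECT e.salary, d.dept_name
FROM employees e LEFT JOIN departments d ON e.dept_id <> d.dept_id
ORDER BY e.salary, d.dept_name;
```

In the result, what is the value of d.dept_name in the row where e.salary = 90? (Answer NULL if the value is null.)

LEFT JOIN keeps every row from `employees`; unmatched rows get NULL for `departments`'s columns.
Matching on e.dept_id <> d.dept_id. A NULL in a compared column never satisfies the condition.
- dept_id=7: 6 matching d row(s), so 6 row(s) emitted.
- dept_id=NULL: no d row matches, row kept with d columns NULL.
- dept_id=6: 6 matching d row(s), so 6 row(s) emitted.
- dept_id=7: 6 matching d row(s), so 6 row(s) emitted.
- dept_id=7: 6 matching d row(s), so 6 row(s) emitted.
- dept_id=1: 6 matching d row(s), so 6 row(s) emitted.
- dept_id=1: 6 matching d row(s), so 6 row(s) emitted.

NULL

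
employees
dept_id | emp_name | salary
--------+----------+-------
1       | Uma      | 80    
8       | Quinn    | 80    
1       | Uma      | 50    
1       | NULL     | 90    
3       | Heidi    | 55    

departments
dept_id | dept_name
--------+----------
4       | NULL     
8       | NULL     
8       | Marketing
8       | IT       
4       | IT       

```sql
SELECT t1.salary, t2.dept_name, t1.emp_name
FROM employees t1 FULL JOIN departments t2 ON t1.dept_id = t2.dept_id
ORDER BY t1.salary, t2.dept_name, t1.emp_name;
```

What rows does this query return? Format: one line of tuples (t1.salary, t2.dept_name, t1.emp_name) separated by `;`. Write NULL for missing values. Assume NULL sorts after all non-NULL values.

(50, NULL, Uma); (55, NULL, Heidi); (80, IT, Quinn); (80, Marketing, Quinn); (80, NULL, Quinn); (80, NULL, Uma); (90, NULL, NULL); (NULL, IT, NULL); (NULL, NULL, NULL)

FULL OUTER JOIN keeps every row from both sides; unmatched rows get NULL for the other side's columns.
Matching on t1.dept_id = t2.dept_id.
Matched pairs: 3; unmatched t1 rows kept: 4; unmatched t2 rows kept: 2.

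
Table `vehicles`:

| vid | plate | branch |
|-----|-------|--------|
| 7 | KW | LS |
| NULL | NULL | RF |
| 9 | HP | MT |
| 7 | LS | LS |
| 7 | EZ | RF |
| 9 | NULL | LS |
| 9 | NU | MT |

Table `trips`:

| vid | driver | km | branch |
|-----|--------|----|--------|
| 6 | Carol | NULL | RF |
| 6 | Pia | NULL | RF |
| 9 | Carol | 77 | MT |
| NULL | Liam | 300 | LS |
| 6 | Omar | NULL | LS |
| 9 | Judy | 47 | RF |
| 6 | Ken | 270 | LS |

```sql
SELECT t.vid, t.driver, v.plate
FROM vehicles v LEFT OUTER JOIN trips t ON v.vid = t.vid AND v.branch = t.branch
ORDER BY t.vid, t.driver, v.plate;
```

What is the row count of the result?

LEFT JOIN keeps every row from `vehicles`; unmatched rows get NULL for `trips`'s columns.
Matching on v.vid = t.vid AND v.branch = t.branch. A NULL in a compared column never satisfies the condition.
- v row (vid=7, branch=LS): no match → kept, t columns NULL.
- v row (vid=NULL, branch=RF): no match → kept, t columns NULL.
- v row (vid=9, branch=MT): matches 1 t row(s) → 1 output row(s).
- v row (vid=7, branch=LS): no match → kept, t columns NULL.
- v row (vid=7, branch=RF): no match → kept, t columns NULL.
- v row (vid=9, branch=LS): no match → kept, t columns NULL.
- v row (vid=9, branch=MT): matches 1 t row(s) → 1 output row(s).
Total: 2 matched + 5 padded = 7 rows.

7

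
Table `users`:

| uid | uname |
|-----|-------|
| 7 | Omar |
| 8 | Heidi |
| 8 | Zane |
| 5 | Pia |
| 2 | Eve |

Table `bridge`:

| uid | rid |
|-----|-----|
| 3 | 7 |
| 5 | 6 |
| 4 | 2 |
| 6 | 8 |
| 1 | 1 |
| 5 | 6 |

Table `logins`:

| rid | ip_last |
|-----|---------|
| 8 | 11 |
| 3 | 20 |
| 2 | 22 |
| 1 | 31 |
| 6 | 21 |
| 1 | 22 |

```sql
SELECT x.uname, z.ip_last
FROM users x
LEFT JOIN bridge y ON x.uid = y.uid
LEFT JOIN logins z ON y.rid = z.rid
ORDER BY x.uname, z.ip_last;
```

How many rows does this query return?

6

Joins associate left-to-right: users LEFT JOIN bridge on uid gives 6 intermediate row(s).
Then LEFT JOIN `logins z` on rid: each of those 6 rows is kept; rows whose y.rid has no match in z get NULL for z's columns.
Result: 6 row(s).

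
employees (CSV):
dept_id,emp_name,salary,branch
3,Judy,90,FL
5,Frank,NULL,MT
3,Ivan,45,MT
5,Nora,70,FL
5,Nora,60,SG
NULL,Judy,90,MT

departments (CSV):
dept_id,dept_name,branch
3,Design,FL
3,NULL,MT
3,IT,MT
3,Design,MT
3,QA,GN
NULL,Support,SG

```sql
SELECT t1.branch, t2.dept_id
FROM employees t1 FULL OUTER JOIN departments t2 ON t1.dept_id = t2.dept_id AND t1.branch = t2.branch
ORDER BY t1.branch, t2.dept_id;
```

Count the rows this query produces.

10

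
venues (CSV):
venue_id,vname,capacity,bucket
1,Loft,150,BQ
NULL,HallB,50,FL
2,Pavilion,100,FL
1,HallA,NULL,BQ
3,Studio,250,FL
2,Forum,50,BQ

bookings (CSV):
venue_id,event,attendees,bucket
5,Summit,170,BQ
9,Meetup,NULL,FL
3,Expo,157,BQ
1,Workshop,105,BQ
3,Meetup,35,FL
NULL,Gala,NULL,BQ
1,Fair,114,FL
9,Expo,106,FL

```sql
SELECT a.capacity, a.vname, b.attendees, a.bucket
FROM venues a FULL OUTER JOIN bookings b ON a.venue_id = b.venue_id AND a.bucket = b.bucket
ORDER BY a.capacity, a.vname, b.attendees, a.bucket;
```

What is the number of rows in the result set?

12

FULL OUTER JOIN keeps every row from both sides; unmatched rows get NULL for the other side's columns.
Matching on a.venue_id = b.venue_id AND a.bucket = b.bucket. A NULL in a compared column never satisfies the condition.
Matched pairs: 3; unmatched a rows kept: 3; unmatched b rows kept: 6.
Total: 3 matched + 9 padded = 12 rows.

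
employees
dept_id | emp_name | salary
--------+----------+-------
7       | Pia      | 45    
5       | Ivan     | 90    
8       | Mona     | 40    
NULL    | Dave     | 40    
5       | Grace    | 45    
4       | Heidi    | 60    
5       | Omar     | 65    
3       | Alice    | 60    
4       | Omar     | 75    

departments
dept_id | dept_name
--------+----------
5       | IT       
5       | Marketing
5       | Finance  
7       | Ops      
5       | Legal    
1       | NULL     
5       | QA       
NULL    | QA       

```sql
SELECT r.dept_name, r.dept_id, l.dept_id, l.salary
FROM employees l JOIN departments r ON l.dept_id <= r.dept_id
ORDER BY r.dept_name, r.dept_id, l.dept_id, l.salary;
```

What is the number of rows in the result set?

INNER JOIN keeps only pairs where the ON condition holds.
Matching on l.dept_id <= r.dept_id. A NULL in a compared column never satisfies the condition.
- l row (dept_id=7): matches 1 r row(s) → 1 output row(s).
- l row (dept_id=5): matches 6 r row(s) → 6 output row(s).
- l row (dept_id=8): no match → dropped.
- l row (dept_id=NULL): no match → dropped.
- l row (dept_id=5): matches 6 r row(s) → 6 output row(s).
- l row (dept_id=4): matches 6 r row(s) → 6 output row(s).
- l row (dept_id=5): matches 6 r row(s) → 6 output row(s).
- l row (dept_id=3): matches 6 r row(s) → 6 output row(s).
- l row (dept_id=4): matches 6 r row(s) → 6 output row(s).
Total: 37 rows.

37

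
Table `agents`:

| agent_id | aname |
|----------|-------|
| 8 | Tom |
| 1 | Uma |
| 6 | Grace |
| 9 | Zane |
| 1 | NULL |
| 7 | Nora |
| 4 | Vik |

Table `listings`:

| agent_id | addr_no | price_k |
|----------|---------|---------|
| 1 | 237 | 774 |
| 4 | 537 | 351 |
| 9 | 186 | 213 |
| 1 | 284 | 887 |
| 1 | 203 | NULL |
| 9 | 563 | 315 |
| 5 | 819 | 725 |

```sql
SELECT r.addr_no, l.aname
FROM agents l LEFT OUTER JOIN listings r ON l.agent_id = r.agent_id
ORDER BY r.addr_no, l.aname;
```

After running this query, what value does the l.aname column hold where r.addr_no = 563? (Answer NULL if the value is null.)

Zane

LEFT JOIN keeps every row from `agents`; unmatched rows get NULL for `listings`'s columns.
Matching on l.agent_id = r.agent_id.
- l (agent_id=8) has no partner → padded with NULL.
- l (agent_id=1) pairs with 3 row(s) of r.
- l (agent_id=6) has no partner → padded with NULL.
- l (agent_id=9) pairs with 2 row(s) of r.
- l (agent_id=1) pairs with 3 row(s) of r.
- l (agent_id=7) has no partner → padded with NULL.
- l (agent_id=4) pairs with 1 row(s) of r.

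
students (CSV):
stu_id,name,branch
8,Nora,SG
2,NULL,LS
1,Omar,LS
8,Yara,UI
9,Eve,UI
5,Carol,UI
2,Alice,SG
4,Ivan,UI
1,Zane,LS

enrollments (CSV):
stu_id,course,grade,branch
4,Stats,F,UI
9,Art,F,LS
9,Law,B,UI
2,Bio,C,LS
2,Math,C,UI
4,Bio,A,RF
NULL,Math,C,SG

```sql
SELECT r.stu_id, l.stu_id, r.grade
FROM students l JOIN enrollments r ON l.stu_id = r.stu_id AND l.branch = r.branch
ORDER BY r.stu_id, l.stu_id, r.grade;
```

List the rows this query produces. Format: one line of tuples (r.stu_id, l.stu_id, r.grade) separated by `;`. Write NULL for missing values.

INNER JOIN keeps only pairs where the ON condition holds.
Matching on l.stu_id = r.stu_id AND l.branch = r.branch. A NULL in a compared column never satisfies the condition.
- l[0] stu_id=8, branch=SG → no match; dropped.
- l[1] stu_id=2, branch=LS → 1 match(es) in r → 1 row(s).
- l[2] stu_id=1, branch=LS → no match; dropped.
- l[3] stu_id=8, branch=UI → no match; dropped.
- l[4] stu_id=9, branch=UI → 1 match(es) in r → 1 row(s).
- l[5] stu_id=5, branch=UI → no match; dropped.
- l[6] stu_id=2, branch=SG → no match; dropped.
- l[7] stu_id=4, branch=UI → 1 match(es) in r → 1 row(s).
- l[8] stu_id=1, branch=LS → no match; dropped.
After projecting and ordering:
r.stu_id | l.stu_id | r.grade
2 | 2 | C
4 | 4 | F
9 | 9 | B

(2, 2, C); (4, 4, F); (9, 9, B)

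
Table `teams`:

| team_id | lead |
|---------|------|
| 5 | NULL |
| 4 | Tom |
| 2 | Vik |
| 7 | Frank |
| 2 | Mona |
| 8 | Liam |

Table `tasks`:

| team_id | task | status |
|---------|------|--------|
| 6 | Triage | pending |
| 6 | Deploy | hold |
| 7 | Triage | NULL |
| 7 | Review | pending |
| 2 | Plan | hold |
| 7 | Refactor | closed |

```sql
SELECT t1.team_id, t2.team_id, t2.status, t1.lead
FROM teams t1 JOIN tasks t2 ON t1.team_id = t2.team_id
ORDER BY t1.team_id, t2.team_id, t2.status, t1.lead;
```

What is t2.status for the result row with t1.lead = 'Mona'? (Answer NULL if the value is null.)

hold

INNER JOIN keeps only pairs where the ON condition holds.
Matching on t1.team_id = t2.team_id.
- t1[0] team_id=5 → no match; dropped.
- t1[1] team_id=4 → no match; dropped.
- t1[2] team_id=2 → 1 match(es) in t2 → 1 row(s).
- t1[3] team_id=7 → 3 match(es) in t2 → 3 row(s).
- t1[4] team_id=2 → 1 match(es) in t2 → 1 row(s).
- t1[5] team_id=8 → no match; dropped.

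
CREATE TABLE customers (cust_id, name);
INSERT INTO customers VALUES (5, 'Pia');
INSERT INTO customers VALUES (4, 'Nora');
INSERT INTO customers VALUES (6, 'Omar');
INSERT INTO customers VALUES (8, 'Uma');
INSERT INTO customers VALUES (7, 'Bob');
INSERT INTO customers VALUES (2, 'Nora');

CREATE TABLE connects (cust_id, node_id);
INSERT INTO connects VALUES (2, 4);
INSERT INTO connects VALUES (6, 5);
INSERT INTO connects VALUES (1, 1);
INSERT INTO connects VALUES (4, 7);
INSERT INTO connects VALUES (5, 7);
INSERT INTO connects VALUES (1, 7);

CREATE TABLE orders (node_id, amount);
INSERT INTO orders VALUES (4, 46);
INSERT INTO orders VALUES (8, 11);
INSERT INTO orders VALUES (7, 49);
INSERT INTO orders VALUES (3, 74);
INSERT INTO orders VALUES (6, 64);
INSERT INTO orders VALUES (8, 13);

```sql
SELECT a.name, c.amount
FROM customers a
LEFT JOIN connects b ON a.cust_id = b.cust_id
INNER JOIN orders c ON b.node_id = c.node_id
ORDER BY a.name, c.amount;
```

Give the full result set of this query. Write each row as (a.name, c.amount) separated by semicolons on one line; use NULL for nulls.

Joins associate left-to-right: customers LEFT JOIN connects on cust_id gives 6 intermediate row(s).
Then INNER JOIN `orders c` on node_id: keep only rows whose b.node_id appears in c.

(Nora, 46); (Nora, 49); (Pia, 49)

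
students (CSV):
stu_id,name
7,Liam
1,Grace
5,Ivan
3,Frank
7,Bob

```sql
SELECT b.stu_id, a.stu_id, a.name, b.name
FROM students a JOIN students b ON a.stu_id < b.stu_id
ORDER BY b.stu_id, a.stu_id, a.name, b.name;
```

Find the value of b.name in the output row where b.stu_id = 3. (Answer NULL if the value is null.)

Frank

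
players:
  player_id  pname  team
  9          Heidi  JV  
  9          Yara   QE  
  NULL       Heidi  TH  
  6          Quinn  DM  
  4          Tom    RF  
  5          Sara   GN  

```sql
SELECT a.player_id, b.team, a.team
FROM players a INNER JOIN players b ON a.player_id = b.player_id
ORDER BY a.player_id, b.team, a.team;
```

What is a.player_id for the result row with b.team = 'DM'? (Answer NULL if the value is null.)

INNER JOIN keeps only pairs where the ON condition holds.
Matching on a.player_id = b.player_id. A NULL in a compared column never satisfies the condition.
Matched pairs: 7.

6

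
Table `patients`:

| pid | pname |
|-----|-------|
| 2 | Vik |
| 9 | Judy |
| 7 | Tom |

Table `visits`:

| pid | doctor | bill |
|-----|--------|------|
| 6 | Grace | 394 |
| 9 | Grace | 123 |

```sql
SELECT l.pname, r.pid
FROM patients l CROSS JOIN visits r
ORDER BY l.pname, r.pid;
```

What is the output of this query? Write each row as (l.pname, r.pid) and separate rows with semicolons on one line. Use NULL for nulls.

CROSS JOIN pairs every row of `patients` with every row of `visits`: 3 × 2 = 6 rows.
After projecting and ordering:
l.pname | r.pid
Judy | 6
Judy | 9
Tom | 6
Tom | 9
Vik | 6
Vik | 9

(Judy, 6); (Judy, 9); (Tom, 6); (Tom, 9); (Vik, 6); (Vik, 9)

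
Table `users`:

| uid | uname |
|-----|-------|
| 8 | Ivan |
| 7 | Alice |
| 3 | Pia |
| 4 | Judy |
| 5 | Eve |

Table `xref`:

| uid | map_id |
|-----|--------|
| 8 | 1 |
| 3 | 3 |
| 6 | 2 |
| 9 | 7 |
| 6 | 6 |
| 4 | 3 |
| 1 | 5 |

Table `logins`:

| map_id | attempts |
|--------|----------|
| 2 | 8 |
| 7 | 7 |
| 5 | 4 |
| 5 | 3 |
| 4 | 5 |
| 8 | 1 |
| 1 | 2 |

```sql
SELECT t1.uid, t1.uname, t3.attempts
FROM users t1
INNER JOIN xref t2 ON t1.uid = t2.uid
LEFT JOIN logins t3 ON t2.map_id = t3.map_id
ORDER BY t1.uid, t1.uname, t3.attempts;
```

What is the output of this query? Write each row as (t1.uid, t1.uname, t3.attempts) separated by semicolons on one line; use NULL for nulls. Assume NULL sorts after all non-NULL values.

Step 1 — t1 INNER JOIN t2 on uid → 3 row(s).
Then LEFT JOIN `logins t3` on map_id: each of those 3 rows is kept; rows whose t2.map_id has no match in t3 get NULL for t3's columns.

(3, Pia, NULL); (4, Judy, NULL); (8, Ivan, 2)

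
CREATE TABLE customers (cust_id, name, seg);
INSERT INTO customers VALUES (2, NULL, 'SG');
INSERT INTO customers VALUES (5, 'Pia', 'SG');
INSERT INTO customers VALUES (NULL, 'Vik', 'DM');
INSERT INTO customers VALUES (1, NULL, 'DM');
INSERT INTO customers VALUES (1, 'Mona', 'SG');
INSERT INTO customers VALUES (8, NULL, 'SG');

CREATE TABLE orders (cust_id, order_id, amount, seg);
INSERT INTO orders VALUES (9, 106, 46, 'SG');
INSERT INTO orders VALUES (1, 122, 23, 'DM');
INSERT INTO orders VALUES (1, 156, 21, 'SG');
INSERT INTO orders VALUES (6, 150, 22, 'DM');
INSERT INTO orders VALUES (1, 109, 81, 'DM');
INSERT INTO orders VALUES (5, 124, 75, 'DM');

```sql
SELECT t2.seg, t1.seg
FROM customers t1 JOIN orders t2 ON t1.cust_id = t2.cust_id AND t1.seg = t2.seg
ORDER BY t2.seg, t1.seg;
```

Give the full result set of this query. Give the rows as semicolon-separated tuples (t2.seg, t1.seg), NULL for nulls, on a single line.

INNER JOIN keeps only pairs where the ON condition holds.
Matching on t1.cust_id = t2.cust_id AND t1.seg = t2.seg. A NULL in a compared column never satisfies the condition.
Matched pairs: 3.

(DM, DM); (DM, DM); (SG, SG)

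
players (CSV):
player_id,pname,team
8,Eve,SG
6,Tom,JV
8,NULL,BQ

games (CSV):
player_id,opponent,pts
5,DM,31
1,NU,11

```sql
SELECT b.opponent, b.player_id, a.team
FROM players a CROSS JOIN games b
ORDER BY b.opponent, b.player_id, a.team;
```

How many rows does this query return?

6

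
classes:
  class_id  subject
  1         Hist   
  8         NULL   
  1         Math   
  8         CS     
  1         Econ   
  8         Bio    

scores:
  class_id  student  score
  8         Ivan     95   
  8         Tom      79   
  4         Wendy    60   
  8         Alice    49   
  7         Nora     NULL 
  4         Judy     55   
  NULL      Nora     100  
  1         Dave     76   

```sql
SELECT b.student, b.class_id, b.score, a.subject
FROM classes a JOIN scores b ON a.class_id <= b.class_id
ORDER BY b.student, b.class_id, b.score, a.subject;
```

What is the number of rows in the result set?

INNER JOIN keeps only pairs where the ON condition holds.
Matching on a.class_id <= b.class_id. A NULL in a compared column never satisfies the condition.
- a[0] class_id=1 → 7 match(es) in b → 7 row(s).
- a[1] class_id=8 → 3 match(es) in b → 3 row(s).
- a[2] class_id=1 → 7 match(es) in b → 7 row(s).
- a[3] class_id=8 → 3 match(es) in b → 3 row(s).
- a[4] class_id=1 → 7 match(es) in b → 7 row(s).
- a[5] class_id=8 → 3 match(es) in b → 3 row(s).
Total: 30 rows.

30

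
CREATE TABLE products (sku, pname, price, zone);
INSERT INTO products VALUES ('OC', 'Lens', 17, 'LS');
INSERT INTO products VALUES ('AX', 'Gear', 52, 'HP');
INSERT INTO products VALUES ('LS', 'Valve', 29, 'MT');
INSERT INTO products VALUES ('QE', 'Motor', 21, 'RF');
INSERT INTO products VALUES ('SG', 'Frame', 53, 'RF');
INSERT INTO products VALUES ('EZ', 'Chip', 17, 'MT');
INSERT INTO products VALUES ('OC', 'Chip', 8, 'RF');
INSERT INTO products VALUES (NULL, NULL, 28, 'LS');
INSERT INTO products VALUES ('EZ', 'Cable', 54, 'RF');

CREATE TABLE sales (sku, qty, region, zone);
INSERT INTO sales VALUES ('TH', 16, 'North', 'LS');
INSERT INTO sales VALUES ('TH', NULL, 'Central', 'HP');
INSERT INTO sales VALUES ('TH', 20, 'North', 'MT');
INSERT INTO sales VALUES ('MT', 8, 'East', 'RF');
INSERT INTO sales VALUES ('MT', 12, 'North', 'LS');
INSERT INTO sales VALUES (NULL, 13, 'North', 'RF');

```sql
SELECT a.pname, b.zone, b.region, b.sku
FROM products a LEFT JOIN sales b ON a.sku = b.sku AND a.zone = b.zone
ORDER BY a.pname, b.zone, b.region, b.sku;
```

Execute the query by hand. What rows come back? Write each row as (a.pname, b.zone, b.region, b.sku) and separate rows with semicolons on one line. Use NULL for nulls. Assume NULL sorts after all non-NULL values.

LEFT JOIN keeps every row from `products`; unmatched rows get NULL for `sales`'s columns.
Matching on a.sku = b.sku AND a.zone = b.zone. A NULL in a compared column never satisfies the condition.
Matched pairs: 0; unmatched a rows kept: 9.

(Cable, NULL, NULL, NULL); (Chip, NULL, NULL, NULL); (Chip, NULL, NULL, NULL); (Frame, NULL, NULL, NULL); (Gear, NULL, NULL, NULL); (Lens, NULL, NULL, NULL); (Motor, NULL, NULL, NULL); (Valve, NULL, NULL, NULL); (NULL, NULL, NULL, NULL)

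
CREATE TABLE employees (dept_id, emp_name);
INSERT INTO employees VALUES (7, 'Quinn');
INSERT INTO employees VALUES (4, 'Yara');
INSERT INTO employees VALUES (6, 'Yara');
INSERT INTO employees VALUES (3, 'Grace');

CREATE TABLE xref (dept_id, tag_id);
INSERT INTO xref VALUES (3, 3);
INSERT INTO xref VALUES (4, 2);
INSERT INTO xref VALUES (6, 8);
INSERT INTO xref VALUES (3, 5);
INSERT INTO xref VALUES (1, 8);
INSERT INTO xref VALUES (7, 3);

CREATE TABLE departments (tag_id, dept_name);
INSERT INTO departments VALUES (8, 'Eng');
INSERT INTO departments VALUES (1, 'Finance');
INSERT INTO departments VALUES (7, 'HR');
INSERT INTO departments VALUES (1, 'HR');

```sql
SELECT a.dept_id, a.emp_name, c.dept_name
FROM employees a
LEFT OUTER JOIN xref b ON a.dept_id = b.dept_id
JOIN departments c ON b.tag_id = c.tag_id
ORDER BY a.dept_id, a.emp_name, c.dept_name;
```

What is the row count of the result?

1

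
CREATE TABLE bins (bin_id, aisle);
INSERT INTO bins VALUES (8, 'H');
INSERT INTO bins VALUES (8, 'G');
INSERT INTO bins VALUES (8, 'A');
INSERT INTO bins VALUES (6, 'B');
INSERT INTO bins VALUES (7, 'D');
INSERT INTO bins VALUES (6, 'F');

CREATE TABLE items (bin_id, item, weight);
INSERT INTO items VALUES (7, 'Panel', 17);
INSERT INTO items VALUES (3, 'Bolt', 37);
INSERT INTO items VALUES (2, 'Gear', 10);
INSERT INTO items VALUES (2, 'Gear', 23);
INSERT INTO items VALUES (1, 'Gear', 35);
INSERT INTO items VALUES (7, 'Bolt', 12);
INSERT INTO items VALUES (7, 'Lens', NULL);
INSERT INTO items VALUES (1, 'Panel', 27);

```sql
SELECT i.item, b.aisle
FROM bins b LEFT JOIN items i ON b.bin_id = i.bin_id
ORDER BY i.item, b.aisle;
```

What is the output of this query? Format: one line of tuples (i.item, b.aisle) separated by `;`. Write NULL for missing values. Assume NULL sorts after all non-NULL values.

LEFT JOIN keeps every row from `bins`; unmatched rows get NULL for `items`'s columns.
Matching on b.bin_id = i.bin_id.
Matched pairs: 3; unmatched b rows kept: 5.

(Bolt, D); (Lens, D); (Panel, D); (NULL, A); (NULL, B); (NULL, F); (NULL, G); (NULL, H)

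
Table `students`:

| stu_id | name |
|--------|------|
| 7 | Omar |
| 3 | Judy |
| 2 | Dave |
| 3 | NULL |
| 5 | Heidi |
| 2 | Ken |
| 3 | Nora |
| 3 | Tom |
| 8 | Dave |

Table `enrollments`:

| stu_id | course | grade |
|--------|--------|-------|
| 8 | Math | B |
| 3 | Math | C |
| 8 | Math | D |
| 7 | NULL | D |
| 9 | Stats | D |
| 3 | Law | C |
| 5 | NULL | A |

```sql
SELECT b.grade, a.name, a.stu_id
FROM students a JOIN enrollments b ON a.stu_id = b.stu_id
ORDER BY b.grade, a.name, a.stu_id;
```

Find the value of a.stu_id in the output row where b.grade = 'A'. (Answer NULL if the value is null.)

INNER JOIN keeps only pairs where the ON condition holds.
Matching on a.stu_id = b.stu_id.
- stu_id=7: 1 matching b row(s), so 1 row(s) emitted.
- stu_id=3: 2 matching b row(s), so 2 row(s) emitted.
- stu_id=2: no matching b row, dropped.
- stu_id=3: 2 matching b row(s), so 2 row(s) emitted.
- stu_id=5: 1 matching b row(s), so 1 row(s) emitted.
- stu_id=2: no matching b row, dropped.
- stu_id=3: 2 matching b row(s), so 2 row(s) emitted.
- stu_id=3: 2 matching b row(s), so 2 row(s) emitted.
- stu_id=8: 2 matching b row(s), so 2 row(s) emitted.

5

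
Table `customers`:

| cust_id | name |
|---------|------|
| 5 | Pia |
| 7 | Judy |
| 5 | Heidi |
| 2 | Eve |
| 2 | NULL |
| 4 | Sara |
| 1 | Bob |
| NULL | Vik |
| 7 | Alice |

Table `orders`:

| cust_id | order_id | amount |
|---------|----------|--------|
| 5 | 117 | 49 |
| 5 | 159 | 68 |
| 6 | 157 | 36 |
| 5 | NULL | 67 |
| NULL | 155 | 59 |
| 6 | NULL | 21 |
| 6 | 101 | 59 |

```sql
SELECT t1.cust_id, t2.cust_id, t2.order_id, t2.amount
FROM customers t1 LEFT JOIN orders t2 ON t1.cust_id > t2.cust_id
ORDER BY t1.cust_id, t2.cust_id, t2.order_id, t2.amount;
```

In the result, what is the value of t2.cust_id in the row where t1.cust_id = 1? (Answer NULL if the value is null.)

NULL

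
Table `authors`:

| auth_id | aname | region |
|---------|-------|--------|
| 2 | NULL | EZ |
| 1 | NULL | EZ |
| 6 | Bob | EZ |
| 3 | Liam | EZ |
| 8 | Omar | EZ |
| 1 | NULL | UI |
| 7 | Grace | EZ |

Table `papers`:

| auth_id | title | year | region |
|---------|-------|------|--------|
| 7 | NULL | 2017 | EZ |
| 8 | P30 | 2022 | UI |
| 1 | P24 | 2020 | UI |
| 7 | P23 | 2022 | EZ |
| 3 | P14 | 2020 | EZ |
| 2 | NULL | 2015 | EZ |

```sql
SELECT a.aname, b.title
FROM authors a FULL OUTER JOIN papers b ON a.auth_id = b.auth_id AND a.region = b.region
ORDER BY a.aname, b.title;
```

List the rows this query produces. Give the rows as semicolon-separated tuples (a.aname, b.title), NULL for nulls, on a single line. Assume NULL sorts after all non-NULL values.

FULL OUTER JOIN keeps every row from both sides; unmatched rows get NULL for the other side's columns.
Matching on a.auth_id = b.auth_id AND a.region = b.region.
- a (auth_id=2, region=EZ) pairs with 1 row(s) of b.
- a (auth_id=1, region=EZ) has no partner → padded with NULL.
- a (auth_id=6, region=EZ) has no partner → padded with NULL.
- a (auth_id=3, region=EZ) pairs with 1 row(s) of b.
- a (auth_id=8, region=EZ) has no partner → padded with NULL.
- a (auth_id=1, region=UI) pairs with 1 row(s) of b.
- a (auth_id=7, region=EZ) pairs with 2 row(s) of b.
- 1 b row(s) had no a match → kept, a columns NULL.
After projecting and ordering:
a.aname | b.title
Bob | NULL
Grace | P23
Grace | NULL
Liam | P14
Omar | NULL
NULL | P24
NULL | P30
NULL | NULL
NULL | NULL

(Bob, NULL); (Grace, P23); (Grace, NULL); (Liam, P14); (Omar, NULL); (NULL, P24); (NULL, P30); (NULL, NULL); (NULL, NULL)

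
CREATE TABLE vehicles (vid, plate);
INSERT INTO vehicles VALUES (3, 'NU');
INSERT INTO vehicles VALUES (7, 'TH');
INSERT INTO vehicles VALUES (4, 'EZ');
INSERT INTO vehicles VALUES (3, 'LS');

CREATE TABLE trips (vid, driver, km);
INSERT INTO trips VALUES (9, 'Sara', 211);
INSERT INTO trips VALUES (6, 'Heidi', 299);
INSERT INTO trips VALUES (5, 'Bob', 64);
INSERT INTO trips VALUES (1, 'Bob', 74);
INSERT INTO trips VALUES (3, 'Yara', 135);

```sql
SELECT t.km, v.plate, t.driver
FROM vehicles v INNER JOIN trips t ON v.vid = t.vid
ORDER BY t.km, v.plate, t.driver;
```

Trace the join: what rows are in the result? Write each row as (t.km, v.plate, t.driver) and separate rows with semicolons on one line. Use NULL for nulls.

(135, LS, Yara); (135, NU, Yara)

INNER JOIN keeps only pairs where the ON condition holds.
Matching on v.vid = t.vid.
- v (vid=3) pairs with 1 row(s) of t.
- v (vid=7) has no partner → excluded.
- v (vid=4) has no partner → excluded.
- v (vid=3) pairs with 1 row(s) of t.
After projecting and ordering:
t.km | v.plate | t.driver
135 | LS | Yara
135 | NU | Yara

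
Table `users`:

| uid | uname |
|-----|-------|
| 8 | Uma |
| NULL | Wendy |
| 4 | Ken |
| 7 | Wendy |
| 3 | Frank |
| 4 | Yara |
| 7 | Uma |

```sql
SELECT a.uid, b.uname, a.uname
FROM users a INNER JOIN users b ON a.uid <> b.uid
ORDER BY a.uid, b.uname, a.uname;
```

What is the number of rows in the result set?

26

INNER JOIN keeps only pairs where the ON condition holds.
Matching on a.uid <> b.uid. A NULL in a compared column never satisfies the condition.
- a (uid=8) pairs with 5 row(s) of b.
- a (uid=NULL) has no partner → excluded.
- a (uid=4) pairs with 4 row(s) of b.
- a (uid=7) pairs with 4 row(s) of b.
- a (uid=3) pairs with 5 row(s) of b.
- a (uid=4) pairs with 4 row(s) of b.
- a (uid=7) pairs with 4 row(s) of b.
Total: 26 rows.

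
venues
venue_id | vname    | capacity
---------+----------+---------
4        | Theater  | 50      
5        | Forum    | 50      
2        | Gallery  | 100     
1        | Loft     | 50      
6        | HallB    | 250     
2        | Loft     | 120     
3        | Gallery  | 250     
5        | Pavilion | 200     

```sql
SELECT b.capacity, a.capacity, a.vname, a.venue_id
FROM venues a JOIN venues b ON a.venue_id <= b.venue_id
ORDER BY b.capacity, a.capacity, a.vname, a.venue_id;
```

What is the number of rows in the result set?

38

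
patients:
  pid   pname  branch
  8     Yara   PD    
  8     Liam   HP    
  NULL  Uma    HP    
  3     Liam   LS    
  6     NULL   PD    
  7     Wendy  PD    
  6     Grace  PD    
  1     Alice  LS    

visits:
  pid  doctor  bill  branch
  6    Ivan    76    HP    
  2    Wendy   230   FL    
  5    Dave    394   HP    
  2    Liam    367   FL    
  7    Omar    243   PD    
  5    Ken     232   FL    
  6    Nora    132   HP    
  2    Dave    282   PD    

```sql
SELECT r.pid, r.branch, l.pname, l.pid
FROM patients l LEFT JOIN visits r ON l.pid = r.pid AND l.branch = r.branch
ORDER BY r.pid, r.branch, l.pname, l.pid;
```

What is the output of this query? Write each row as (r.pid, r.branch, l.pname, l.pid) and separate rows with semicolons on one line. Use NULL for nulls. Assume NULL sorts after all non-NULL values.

LEFT JOIN keeps every row from `patients`; unmatched rows get NULL for `visits`'s columns.
Matching on l.pid = r.pid AND l.branch = r.branch. A NULL in a compared column never satisfies the condition.
- pid=8, branch=PD: no r row matches, row kept with r columns NULL.
- pid=8, branch=HP: no r row matches, row kept with r columns NULL.
- pid=NULL, branch=HP: no r row matches, row kept with r columns NULL.
- pid=3, branch=LS: no r row matches, row kept with r columns NULL.
- pid=6, branch=PD: no r row matches, row kept with r columns NULL.
- pid=7, branch=PD: 1 matching r row(s), so 1 row(s) emitted.
- pid=6, branch=PD: no r row matches, row kept with r columns NULL.
- pid=1, branch=LS: no r row matches, row kept with r columns NULL.
After projecting and ordering:
r.pid | r.branch | l.pname | l.pid
7 | PD | Wendy | 7
NULL | NULL | Alice | 1
NULL | NULL | Grace | 6
NULL | NULL | Liam | 3
NULL | NULL | Liam | 8
NULL | NULL | Uma | NULL
NULL | NULL | Yara | 8
NULL | NULL | NULL | 6

(7, PD, Wendy, 7); (NULL, NULL, Alice, 1); (NULL, NULL, Grace, 6); (NULL, NULL, Liam, 3); (NULL, NULL, Liam, 8); (NULL, NULL, Uma, NULL); (NULL, NULL, Yara, 8); (NULL, NULL, NULL, 6)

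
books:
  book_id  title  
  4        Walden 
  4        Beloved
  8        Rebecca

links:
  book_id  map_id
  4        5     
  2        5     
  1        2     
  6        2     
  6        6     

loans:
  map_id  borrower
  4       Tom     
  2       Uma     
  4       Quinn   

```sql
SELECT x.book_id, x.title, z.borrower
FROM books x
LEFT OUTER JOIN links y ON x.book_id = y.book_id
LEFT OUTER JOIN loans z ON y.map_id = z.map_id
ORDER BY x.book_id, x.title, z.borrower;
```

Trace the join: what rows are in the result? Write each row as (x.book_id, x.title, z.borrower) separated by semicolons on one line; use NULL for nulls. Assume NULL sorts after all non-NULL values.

Step 1 — x LEFT JOIN y on book_id → 3 row(s).
Then LEFT JOIN `loans z` on map_id: each of those 3 rows is kept; rows whose y.map_id has no match in z get NULL for z's columns.

(4, Beloved, NULL); (4, Walden, NULL); (8, Rebecca, NULL)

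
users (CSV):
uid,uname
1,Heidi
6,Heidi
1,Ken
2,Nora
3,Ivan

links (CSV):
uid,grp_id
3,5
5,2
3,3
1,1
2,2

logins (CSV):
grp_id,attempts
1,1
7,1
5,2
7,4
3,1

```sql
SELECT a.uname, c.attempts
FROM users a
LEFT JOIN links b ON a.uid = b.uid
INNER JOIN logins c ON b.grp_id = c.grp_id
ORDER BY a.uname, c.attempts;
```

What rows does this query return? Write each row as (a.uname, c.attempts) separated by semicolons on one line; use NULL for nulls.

(Heidi, 1); (Ivan, 1); (Ivan, 2); (Ken, 1)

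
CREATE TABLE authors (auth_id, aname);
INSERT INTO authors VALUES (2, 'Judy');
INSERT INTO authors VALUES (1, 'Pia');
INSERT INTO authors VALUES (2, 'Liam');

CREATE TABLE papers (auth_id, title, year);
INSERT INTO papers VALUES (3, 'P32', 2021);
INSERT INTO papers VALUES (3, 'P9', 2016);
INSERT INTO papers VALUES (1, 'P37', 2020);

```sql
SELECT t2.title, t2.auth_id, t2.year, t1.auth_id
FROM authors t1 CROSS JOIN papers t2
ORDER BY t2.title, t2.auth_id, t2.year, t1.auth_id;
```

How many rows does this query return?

9

CROSS JOIN pairs every row of `authors` with every row of `papers`: 3 × 3 = 9 rows.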